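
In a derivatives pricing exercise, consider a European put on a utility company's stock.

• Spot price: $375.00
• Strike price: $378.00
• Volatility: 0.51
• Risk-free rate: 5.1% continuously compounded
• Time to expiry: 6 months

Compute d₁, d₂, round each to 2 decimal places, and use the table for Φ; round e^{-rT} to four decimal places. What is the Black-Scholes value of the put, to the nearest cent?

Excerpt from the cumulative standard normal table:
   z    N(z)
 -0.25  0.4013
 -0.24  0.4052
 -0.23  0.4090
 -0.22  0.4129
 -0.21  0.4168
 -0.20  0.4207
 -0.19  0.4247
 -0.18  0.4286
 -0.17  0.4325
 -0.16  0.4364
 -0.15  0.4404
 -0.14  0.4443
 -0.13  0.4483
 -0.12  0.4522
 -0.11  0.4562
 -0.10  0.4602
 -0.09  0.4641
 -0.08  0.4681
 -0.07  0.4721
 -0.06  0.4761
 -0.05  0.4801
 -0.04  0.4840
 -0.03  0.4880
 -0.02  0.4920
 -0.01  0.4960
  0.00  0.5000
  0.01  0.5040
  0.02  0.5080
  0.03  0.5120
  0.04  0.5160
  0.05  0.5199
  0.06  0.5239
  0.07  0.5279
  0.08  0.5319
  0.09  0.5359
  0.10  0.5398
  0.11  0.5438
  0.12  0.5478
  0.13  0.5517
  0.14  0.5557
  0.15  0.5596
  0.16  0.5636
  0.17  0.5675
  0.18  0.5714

σ√T = 0.51 × 0.7071 = 0.3606
d₁ = [ln(375/378) + (0.051 + 0.51²/2)·0.5] / 0.3606 = [-0.0080 + 0.0905] / 0.3606 = 0.2289 ≈ 0.23
d₂ = d₁ − σ√T = 0.2289 − 0.3606 = -0.1317 ≈ -0.13
exp(−rT) = exp(−0.051·0.5) = 0.9748
P = 378·0.9748·N(0.13) − 375·N(-0.23) = 378·0.9748·0.5517 − 375·0.4090 = 203.2873 − 153.3750 = 49.9123

$49.91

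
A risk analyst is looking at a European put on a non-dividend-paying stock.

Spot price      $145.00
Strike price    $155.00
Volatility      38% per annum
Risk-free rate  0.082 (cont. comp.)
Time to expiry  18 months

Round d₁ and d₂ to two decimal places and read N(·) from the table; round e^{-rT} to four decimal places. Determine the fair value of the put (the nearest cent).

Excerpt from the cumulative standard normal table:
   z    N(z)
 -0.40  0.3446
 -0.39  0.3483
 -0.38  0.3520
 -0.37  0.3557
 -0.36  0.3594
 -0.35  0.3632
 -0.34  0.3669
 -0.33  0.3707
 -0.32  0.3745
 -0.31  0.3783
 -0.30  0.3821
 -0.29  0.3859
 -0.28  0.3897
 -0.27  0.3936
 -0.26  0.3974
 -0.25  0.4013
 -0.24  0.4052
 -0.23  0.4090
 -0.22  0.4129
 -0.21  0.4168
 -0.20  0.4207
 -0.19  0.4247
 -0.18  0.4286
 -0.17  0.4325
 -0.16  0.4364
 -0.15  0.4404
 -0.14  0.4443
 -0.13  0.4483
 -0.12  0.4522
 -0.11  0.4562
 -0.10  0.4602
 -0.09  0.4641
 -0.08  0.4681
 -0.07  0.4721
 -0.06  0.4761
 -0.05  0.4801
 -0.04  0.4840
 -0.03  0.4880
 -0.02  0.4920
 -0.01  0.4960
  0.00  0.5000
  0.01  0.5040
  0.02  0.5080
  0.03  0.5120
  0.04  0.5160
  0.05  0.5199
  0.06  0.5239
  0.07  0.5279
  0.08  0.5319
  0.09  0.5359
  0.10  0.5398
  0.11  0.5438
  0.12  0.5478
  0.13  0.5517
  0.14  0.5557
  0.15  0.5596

T = 1.5;  σ√T = 0.4654
d₁ = [ln(145/155) + (0.082 + 0.38²/2)·1.5] / 0.4654 = [-0.0667 + 0.2313] / 0.4654 = 0.3537 → 0.35
d₂ = d₁ − σ√T = 0.3537 − 0.4654 = -0.1117 → -0.11
exp(−rT) = exp(−0.082·1.5) = 0.8843
N(−d₂) = N(0.11) = 0.5438;  N(−d₁) = N(-0.35) = 0.3632
P = 155·0.8843·0.5438 − 145·0.3632 = 74.5368 − 52.6640 = 21.8728

$21.87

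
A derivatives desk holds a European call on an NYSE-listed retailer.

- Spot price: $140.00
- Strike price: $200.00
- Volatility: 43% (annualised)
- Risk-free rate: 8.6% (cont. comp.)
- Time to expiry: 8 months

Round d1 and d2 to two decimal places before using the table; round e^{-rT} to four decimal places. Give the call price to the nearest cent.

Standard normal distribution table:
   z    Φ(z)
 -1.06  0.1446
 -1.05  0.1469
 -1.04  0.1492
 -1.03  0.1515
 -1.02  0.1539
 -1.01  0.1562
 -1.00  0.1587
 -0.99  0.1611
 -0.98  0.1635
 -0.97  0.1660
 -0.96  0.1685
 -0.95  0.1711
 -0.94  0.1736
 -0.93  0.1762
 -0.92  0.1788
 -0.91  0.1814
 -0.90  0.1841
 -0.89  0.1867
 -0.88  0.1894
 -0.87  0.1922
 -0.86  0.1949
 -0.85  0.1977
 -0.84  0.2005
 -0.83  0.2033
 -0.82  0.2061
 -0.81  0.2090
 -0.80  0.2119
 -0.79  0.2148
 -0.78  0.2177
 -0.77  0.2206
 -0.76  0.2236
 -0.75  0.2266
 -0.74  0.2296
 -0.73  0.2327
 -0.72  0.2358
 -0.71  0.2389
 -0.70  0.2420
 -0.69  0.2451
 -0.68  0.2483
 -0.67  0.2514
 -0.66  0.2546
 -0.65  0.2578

σ√T = 0.43·√0.6667 = 0.3511
d₁ = [ln(140/200) + (0.086 + 0.43²/2)·0.6667] / 0.3511 = [-0.3567 + 0.1190] / 0.3511 = -0.6771 ≈ -0.68
d₂ = d₁ − σ√T = -0.6771 − 0.3511 = -1.0281 ≈ -1.03
exp(−rT) = exp(−0.086·0.6667) = 0.9443
N(d₁) = N(-0.68) = 0.2483;  N(d₂) = N(-1.03) = 0.1515
C = 140·0.2483 − 200·0.9443·0.1515 = 34.7620 − 28.6123 = 6.1497

$6.15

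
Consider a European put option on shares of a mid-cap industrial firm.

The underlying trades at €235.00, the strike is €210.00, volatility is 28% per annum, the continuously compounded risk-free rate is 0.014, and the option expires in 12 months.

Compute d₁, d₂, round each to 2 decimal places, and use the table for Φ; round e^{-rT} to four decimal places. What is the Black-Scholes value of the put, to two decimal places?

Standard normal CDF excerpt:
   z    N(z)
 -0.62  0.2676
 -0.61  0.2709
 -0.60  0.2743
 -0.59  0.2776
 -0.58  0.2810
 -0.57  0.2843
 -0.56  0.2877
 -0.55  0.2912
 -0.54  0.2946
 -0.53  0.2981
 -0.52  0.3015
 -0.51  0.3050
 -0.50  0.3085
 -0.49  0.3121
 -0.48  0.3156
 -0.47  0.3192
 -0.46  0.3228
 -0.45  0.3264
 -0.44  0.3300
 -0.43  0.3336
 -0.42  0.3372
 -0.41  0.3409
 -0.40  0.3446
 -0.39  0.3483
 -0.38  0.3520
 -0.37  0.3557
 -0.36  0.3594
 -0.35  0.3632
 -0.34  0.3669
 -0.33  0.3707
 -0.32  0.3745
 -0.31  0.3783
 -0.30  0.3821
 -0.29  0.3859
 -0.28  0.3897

€13.10

T = 1;  σ√T = 0.2800
d₁ = [ln(235/210) + (0.014 + 0.28²/2)·1] / 0.2800 = [0.1125 + 0.0532] / 0.2800 = 0.5917 ⇒ 0.59
d₂ = d₁ − σ√T = 0.5917 − 0.2800 = 0.3117 ⇒ 0.31
e^(−rT) = e^(−0.014·1) = 0.9861
N(−d₂) = N(-0.31) = 0.3783;  N(−d₁) = N(-0.59) = 0.2776
P = 210·0.9861·0.3783 − 235·0.2776 = 78.3387 − 65.2360 = 13.1027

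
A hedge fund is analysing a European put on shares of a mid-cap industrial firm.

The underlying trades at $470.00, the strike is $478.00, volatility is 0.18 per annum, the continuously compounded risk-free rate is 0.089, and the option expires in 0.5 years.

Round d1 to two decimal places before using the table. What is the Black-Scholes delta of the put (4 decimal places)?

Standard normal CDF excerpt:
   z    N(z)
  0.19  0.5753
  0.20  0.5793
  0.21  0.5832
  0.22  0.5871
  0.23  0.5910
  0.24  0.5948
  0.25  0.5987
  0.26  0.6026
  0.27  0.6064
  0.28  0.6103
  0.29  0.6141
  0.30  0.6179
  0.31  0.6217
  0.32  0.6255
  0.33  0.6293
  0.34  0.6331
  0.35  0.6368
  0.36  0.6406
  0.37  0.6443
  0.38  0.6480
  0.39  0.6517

T = 0.5;  σ√T = 0.1273
ln(S/K) + (r + σ²/2)T = ln(470/478) + (0.089 + 0.18²/2)·0.5 = -0.0169 + 0.0526 = 0.0357
d₁ = 0.0357 / 0.1273 = 0.2807 → 0.28
N(d₁) = N(0.28) = 0.6103
Δ_put = N(d₁) − 1 = 0.6103 − 1 = -0.3897

-0.3897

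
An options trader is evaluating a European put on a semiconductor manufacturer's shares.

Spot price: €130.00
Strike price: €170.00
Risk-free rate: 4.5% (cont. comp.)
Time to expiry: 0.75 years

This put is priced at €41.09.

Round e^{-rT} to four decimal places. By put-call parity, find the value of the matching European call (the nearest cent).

€6.73

e^(−rT) = e^(−0.045·0.75) = 0.9668
Put-call parity: C − P = S − K·e^(−rT) = 130 − 170·0.9668 = 130 − 164.3560 = -34.3560
C = P + (C − P) = 41.09 + (-34.3560) = 6.7340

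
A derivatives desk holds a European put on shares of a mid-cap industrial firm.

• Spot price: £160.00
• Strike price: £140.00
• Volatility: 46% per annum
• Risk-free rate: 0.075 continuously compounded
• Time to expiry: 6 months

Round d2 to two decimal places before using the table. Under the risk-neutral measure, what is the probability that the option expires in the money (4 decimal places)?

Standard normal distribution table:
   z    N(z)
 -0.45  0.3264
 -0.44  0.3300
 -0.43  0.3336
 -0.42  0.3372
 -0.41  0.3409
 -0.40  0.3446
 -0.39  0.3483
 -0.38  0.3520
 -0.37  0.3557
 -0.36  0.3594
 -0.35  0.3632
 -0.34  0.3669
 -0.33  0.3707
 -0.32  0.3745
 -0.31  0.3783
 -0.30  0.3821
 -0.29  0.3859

σ√T = 0.46 × 0.7071 = 0.3253
d₁ = [ln(160/140) + (0.075 + 0.46²/2)·0.5] / 0.3253 = [0.1335 + 0.0904] / 0.3253 = 0.6884 which rounds to 0.69
d₂ = d₁ − σ√T = 0.6884 − 0.3253 = 0.3632 which rounds to 0.36
Risk-neutral Pr[S_T < K] = N(−d₂) = N(-0.36) = 0.3594

0.3594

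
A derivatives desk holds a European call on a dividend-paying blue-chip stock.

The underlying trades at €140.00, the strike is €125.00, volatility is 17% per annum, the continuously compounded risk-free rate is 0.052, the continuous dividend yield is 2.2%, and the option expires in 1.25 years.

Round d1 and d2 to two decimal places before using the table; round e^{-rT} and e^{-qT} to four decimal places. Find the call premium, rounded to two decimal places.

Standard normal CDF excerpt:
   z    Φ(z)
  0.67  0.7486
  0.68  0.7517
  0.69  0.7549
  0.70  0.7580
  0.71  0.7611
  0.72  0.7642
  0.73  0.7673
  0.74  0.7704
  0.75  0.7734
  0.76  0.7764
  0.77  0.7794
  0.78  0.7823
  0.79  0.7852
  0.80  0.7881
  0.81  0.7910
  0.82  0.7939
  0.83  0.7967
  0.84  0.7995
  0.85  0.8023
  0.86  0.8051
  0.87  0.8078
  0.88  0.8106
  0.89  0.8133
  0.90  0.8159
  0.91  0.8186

σ√T = 0.17 × 1.1180 = 0.1901
ln(S/K) + (r − q + σ²/2)T = ln(140/125) + (0.052 − 0.022 + 0.17²/2)·1.25 = 0.1133 + 0.0556 = 0.1689
d₁ = 0.1689 / 0.1901 = 0.8886 which rounds to 0.89
d₂ = d₁ − σ√T = 0.8886 − 0.1901 = 0.6985 which rounds to 0.70
exp(−qT) = exp(−0.022·1.25) = 0.9729;  exp(−rT) = exp(−0.052·1.25) = 0.9371
C = 140·0.9729·N(0.89) − 125·0.9371·N(0.70) = 140·0.9729·0.8133 − 125·0.9371·0.7580 = 110.7763 − 88.7902 = 21.9861

€21.99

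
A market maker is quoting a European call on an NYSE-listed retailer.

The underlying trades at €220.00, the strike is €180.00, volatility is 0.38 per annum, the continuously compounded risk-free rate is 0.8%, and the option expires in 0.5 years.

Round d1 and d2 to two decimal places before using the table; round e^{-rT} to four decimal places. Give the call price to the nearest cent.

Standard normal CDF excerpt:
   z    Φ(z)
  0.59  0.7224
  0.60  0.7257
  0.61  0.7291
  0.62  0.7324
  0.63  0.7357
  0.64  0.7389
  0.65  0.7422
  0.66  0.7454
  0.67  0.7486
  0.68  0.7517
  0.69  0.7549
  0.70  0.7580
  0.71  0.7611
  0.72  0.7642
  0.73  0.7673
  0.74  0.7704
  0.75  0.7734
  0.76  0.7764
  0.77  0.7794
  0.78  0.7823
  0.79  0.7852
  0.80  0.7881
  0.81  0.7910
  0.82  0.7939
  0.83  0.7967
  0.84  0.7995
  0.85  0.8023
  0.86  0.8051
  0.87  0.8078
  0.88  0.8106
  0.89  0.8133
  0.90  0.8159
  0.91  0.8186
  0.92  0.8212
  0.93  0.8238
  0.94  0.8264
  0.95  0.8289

€47.60

σ√T = 0.38·√0.5 = 0.2687
d₁ = [ln(220/180) + (0.008 + 0.38²/2)·0.5] / 0.2687 = [0.2007 + 0.0401] / 0.2687 = 0.8961 → 0.90
d₂ = d₁ − σ√T = 0.8961 − 0.2687 = 0.6274 → 0.63
exp(−rT) = exp(−0.008·0.5) = 0.9960
C = 220·N(0.90) − 180·0.9960·N(0.63) = 220·0.8159 − 180·0.9960·0.7357 = 179.4980 − 131.8963 = 47.6017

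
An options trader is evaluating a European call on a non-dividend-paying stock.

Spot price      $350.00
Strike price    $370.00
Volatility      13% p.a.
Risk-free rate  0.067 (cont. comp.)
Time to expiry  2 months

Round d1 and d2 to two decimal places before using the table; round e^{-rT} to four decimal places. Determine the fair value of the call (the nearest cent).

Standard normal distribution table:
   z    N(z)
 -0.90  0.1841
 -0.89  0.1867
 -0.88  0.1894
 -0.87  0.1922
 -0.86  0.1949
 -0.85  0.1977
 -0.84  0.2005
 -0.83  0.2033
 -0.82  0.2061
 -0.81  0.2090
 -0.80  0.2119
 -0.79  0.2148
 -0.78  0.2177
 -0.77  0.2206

$1.84

σ√T = 0.13·√0.1667 = 0.0531
d₁ = [ln(350/370) + (0.067 + ½·0.13²)·0.1667] / (σ√T) = (-0.0556 + 0.0126) / 0.0531 = -0.8101 ≈ -0.81
d₂ = -0.8101 − 0.0531 = -0.8632 ≈ -0.86
e^(−rT) = e^(−0.067·0.1667) = 0.9889
C = 350·N(-0.81) − 370·0.9889·N(-0.86) = 350·0.2090 − 370·0.9889·0.1949 = 73.1500 − 71.3125 = 1.8375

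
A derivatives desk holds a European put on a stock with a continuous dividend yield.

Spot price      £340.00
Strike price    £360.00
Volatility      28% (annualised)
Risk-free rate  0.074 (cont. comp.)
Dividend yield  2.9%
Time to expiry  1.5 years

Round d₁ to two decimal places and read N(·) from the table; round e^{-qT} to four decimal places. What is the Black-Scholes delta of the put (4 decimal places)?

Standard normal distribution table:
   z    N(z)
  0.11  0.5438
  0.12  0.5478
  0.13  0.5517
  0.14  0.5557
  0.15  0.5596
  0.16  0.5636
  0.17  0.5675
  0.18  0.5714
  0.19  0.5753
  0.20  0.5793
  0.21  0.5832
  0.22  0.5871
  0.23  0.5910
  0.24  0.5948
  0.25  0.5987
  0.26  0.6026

σ√T = 0.28·√1.5 = 0.3429
d₁ = [ln(340/360) + (0.074 − 0.029 + ½·0.28²)·1.5] / (σ√T) = (-0.0572 + 0.1263) / 0.3429 = 0.2016 which rounds to 0.20
N(d₁) = N(0.20) = 0.5793
Δ_put = exp(−qT)·(N(d₁) − 1) = 0.9574·(0.5793 − 1) = -0.4028

-0.4028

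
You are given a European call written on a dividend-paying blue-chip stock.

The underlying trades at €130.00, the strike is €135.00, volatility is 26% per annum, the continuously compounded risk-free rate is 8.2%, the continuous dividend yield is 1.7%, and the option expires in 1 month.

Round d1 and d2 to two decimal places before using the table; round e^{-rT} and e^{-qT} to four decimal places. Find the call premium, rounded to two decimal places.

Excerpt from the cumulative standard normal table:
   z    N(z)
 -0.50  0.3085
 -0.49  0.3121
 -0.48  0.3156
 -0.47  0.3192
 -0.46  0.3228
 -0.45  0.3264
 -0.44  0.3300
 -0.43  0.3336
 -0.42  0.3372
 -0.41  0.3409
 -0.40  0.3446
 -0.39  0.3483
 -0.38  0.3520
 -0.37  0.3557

€2.42

σ√T = 0.26·√0.08333 = 0.0751
ln(S/K) + (r − q + σ²/2)T = ln(130/135) + (0.082 − 0.017 + 0.26²/2)·0.08333 = -0.0377 + 0.0082 = -0.0295
d₁ = -0.0295 / 0.0751 = -0.3931 which rounds to -0.39
d₂ = d₁ − σ√T = -0.3931 − 0.0751 = -0.4682 which rounds to -0.47
e^(−qT) = e^(−0.017·0.08333) = 0.9986;  e^(−rT) = e^(−0.082·0.08333) = 0.9932
C = 130·0.9986·N(-0.39) − 135·0.9932·N(-0.47) = 130·0.9986·0.3483 − 135·0.9932·0.3192 = 45.2156 − 42.7990 = 2.4166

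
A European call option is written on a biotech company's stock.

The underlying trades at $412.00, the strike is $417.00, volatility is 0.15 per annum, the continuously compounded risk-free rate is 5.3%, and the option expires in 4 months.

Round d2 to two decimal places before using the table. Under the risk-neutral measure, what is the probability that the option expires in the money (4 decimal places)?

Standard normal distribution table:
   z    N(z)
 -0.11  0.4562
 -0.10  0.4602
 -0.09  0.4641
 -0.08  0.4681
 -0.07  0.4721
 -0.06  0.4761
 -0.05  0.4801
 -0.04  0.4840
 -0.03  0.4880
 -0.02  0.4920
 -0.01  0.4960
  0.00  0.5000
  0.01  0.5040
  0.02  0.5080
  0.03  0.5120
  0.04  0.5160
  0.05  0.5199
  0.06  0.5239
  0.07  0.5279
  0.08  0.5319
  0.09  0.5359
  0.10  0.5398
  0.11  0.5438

0.5080

σ√T = 0.15 × 0.5774 = 0.0866
ln(S/K) + (r + σ²/2)T = ln(412/417) + (0.053 + 0.15²/2)·0.3333 = -0.0121 + 0.0214 = 0.0094
d₁ = 0.0094 / 0.0866 = 0.1080 → 0.11
d₂ = d₁ − σ√T = 0.1080 − 0.0866 = 0.0214 → 0.02
Risk-neutral Pr[S_T > K] = N(d₂) = N(0.02) = 0.5080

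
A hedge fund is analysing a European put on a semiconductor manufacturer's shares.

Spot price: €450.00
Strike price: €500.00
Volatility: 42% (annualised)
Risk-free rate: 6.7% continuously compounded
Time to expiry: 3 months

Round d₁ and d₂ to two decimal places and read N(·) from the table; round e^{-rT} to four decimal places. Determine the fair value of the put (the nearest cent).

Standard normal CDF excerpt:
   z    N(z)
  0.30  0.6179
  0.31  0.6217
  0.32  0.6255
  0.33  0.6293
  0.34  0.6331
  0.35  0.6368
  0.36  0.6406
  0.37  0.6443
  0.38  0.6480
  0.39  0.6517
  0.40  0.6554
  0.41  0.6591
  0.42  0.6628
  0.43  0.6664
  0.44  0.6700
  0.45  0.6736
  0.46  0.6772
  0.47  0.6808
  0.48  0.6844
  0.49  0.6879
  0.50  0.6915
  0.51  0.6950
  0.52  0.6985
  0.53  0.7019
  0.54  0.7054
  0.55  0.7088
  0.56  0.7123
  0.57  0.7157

€63.65

σ√T = 0.42·√0.25 = 0.2100
ln(S/K) + (r + σ²/2)T = ln(450/500) + (0.067 + 0.42²/2)·0.25 = -0.1054 + 0.0388 = -0.0666
d₁ = -0.0666 / 0.2100 = -0.3170 ≈ -0.32
d₂ = d₁ − σ√T = -0.3170 − 0.2100 = -0.5270 ≈ -0.53
e^(−rT) = e^(−0.067·0.25) = 0.9834
N(−d₂) = N(0.53) = 0.7019;  N(−d₁) = N(0.32) = 0.6255
P = 500·0.9834·0.7019 − 450·0.6255 = 345.1242 − 281.4750 = 63.6492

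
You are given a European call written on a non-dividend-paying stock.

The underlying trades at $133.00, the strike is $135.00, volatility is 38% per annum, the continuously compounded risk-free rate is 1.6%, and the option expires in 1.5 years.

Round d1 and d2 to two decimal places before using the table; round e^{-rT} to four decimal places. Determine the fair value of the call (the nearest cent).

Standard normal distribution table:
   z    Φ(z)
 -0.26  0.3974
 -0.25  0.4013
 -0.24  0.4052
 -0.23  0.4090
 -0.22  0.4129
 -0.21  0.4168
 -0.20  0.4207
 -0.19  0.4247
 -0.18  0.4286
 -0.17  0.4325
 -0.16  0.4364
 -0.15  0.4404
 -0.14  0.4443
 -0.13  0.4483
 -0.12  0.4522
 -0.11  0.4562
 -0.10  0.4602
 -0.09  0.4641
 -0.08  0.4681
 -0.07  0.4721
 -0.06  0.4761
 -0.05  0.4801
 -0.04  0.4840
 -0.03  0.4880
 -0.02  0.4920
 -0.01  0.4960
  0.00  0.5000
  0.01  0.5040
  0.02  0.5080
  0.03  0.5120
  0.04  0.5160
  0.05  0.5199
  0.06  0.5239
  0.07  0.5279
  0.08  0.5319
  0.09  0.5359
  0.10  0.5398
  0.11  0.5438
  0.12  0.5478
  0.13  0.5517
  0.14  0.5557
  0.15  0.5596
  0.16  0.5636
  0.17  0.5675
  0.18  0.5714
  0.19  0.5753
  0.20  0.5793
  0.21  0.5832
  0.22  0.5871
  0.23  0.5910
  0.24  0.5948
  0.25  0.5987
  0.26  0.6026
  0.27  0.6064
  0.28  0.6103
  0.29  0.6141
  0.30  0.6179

$24.69

σ√T = 0.38·√1.5 = 0.4654
d₁ = [ln(133/135) + (0.016 + ½·0.38²)·1.5] / (σ√T) = (-0.0149 + 0.1323) / 0.4654 = 0.2522 which rounds to 0.25
d₂ = 0.2522 − 0.4654 = -0.2132 which rounds to -0.21
exp(−rT) = exp(−0.016·1.5) = 0.9763
N(d₁) = N(0.25) = 0.5987;  N(d₂) = N(-0.21) = 0.4168
C = 133·0.5987 − 135·0.9763·0.4168 = 79.6271 − 54.9344 = 24.6927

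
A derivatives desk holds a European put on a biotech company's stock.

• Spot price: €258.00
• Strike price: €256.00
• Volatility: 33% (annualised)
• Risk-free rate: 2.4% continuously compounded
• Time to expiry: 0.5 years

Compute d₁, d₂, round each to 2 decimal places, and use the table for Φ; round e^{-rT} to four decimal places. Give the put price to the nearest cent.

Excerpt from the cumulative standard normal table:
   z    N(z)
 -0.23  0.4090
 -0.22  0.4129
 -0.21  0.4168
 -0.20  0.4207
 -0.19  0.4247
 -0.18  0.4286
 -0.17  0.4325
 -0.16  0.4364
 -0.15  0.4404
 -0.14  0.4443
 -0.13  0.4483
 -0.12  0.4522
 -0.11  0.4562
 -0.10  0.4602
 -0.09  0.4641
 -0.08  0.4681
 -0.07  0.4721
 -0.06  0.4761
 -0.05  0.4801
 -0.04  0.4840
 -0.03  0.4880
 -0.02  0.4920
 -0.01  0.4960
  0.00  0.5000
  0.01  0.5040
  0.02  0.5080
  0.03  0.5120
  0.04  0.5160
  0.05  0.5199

€20.97

σ√T = 0.33 × 0.7071 = 0.2333
d₁ = [ln(258/256) + (0.024 + 0.33²/2)·0.5] / 0.2333 = [0.0078 + 0.0392] / 0.2333 = 0.2014 ≈ 0.20
d₂ = d₁ − σ√T = 0.2014 − 0.2333 = -0.0319 ≈ -0.03
e^(−rT) = e^(−0.024·0.5) = 0.9881
N(−d₂) = N(0.03) = 0.5120;  N(−d₁) = N(-0.20) = 0.4207
P = 256·0.9881·0.5120 − 258·0.4207 = 129.5122 − 108.5406 = 20.9716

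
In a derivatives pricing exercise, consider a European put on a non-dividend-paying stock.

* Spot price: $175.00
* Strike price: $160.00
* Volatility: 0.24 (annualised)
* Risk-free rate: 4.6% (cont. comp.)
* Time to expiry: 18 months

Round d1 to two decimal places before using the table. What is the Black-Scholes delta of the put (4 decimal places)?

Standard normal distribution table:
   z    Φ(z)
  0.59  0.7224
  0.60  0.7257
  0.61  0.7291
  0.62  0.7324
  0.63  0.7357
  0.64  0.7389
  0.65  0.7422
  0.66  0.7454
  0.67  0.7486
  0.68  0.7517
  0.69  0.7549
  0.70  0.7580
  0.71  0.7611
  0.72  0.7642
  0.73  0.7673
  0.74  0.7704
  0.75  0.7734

σ√T = 0.24 × 1.2247 = 0.2939
ln(S/K) + (r + σ²/2)T = ln(175/160) + (0.046 + 0.24²/2)·1.5 = 0.0896 + 0.1122 = 0.2018
d₁ = 0.2018 / 0.2939 = 0.6866 ≈ 0.69
N(d₁) = N(0.69) = 0.7549
Δ_put = N(d₁) − 1 = 0.7549 − 1 = -0.2451

-0.2451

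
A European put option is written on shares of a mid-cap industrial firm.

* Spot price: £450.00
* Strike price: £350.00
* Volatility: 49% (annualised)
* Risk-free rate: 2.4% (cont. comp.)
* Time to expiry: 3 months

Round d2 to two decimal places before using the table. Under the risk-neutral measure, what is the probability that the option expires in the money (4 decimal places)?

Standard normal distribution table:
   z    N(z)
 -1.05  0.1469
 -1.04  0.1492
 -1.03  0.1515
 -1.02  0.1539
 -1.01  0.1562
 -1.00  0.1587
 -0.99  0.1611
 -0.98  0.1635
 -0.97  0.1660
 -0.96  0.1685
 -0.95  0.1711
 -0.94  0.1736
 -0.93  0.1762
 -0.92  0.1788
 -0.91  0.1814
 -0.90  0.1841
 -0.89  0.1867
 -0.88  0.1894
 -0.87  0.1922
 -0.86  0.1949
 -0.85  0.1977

0.1762

σ√T = 0.49·√0.25 = 0.2450
d₁ = [ln(450/350) + (0.024 + ½·0.49²)·0.25] / (σ√T) = (0.2513 + 0.0360) / 0.2450 = 1.1728 → 1.17
d₂ = 1.1728 − 0.2450 = 0.9278 → 0.93
Pr(exercise) under Q = N(−d₂) = N(-0.93) = 0.1762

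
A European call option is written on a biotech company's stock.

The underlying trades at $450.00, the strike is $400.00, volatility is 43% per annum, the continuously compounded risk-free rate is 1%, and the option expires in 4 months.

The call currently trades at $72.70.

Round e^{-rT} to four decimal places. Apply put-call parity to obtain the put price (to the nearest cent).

$21.38

e^(−rT) = e^(−0.01·0.3333) = 0.9967
Put-call parity: C − P = S − K·e^(−rT) = 450 − 400·0.9967 = 450 − 398.6800 = 51.3200
P = C − (C − P) = 72.70 − (51.3200) = 21.3800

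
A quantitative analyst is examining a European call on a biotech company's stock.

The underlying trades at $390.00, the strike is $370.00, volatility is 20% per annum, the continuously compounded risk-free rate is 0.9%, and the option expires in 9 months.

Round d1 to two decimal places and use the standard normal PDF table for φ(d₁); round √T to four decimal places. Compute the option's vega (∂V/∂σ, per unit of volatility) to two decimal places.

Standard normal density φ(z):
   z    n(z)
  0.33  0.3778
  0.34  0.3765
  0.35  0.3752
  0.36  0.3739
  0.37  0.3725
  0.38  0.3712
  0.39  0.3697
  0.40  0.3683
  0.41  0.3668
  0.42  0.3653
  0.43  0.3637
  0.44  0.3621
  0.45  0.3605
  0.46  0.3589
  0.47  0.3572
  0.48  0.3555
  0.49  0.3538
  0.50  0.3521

122.84

σ√T = 0.2·√0.75 = 0.1732
d₁ = [ln(390/370) + (0.009 + 0.2²/2)·0.75] / 0.1732 = [0.0526 + 0.0218] / 0.1732 = 0.4295 → 0.43
√T = √0.75 = 0.8660
φ(d₁) = φ(0.43) = 0.3637
vega = S·φ(d₁)·√T = 390·0.3637·0.8660 = 122.8360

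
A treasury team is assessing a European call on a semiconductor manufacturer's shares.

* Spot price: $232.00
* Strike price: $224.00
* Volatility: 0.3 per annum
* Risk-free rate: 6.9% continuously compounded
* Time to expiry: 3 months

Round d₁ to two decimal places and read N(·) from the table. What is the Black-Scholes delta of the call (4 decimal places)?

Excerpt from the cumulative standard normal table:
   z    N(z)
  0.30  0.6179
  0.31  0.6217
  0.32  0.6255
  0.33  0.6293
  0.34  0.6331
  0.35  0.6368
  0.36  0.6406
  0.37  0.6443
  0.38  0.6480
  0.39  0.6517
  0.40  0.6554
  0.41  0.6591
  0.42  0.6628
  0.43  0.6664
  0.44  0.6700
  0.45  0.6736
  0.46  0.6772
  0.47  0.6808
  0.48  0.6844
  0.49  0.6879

0.6628

T = 0.25;  σ√T = 0.1500
d₁ = [ln(232/224) + (0.069 + 0.3²/2)·0.25] / 0.1500 = [0.0351 + 0.0285] / 0.1500 = 0.4239 ≈ 0.42
N(d₁) = N(0.42) = 0.6628
Δ_call = N(d₁) = 0.6628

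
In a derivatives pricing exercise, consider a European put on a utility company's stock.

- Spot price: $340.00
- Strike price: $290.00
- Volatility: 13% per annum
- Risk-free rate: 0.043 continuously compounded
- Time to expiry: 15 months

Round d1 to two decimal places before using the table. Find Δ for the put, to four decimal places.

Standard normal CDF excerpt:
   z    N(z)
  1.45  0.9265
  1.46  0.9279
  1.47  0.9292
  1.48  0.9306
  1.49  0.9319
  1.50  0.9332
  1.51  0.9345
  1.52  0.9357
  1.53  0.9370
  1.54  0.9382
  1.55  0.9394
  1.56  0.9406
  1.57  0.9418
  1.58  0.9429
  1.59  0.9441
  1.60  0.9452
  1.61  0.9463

-0.0618

T = 1.25;  σ√T = 0.1453
d₁ = [ln(340/290) + (0.043 + ½·0.13²)·1.25] / (σ√T) = (0.1591 + 0.0643) / 0.1453 = 1.5369 which rounds to 1.54
N(d₁) = N(1.54) = 0.9382
Δ_put = N(d₁) − 1 = 0.9382 − 1 = -0.0618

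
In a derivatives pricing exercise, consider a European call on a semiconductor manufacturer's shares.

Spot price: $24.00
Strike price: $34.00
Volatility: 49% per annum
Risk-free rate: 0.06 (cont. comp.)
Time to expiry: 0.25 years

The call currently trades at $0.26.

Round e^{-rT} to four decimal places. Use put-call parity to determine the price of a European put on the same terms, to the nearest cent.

e^(−rT) = e^(−0.06·0.25) = 0.9851
Put-call parity: C − P = S − K·e^(−rT) = 24 − 34·0.9851 = 24 − 33.4934 = -9.4934
P = C − (C − P) = 0.26 − (-9.4934) = 9.7534

$9.75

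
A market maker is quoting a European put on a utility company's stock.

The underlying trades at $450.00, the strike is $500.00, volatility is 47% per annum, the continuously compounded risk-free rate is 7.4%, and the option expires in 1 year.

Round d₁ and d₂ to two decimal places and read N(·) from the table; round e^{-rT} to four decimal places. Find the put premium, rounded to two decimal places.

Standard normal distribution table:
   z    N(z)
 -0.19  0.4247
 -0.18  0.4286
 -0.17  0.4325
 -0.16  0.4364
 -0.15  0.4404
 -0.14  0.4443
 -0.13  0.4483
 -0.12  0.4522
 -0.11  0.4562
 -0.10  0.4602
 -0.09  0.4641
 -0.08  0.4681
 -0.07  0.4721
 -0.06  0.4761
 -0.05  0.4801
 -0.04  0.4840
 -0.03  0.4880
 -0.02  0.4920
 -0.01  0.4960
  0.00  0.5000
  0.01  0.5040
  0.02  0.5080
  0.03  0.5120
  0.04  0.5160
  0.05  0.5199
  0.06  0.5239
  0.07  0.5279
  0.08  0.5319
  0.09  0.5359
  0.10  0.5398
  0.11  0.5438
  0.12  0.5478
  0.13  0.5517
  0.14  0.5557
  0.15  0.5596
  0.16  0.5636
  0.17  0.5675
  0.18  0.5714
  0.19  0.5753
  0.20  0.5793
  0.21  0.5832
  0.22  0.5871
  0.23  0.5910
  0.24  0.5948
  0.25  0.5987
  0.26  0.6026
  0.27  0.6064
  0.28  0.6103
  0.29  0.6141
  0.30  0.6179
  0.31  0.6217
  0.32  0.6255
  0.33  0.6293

$92.30

σ√T = 0.47 × 1.0000 = 0.4700
ln(S/K) + (r + σ²/2)T = ln(450/500) + (0.074 + 0.47²/2)·1 = -0.1054 + 0.1845 = 0.0791
d₁ = 0.0791 / 0.4700 = 0.1683 ≈ 0.17
d₂ = d₁ − σ√T = 0.1683 − 0.4700 = -0.3017 ≈ -0.30
e^(−rT) = e^(−0.074·1) = 0.9287
N(−d₂) = N(0.30) = 0.6179;  N(−d₁) = N(-0.17) = 0.4325
P = 500·0.9287·0.6179 − 450·0.4325 = 286.9219 − 194.6250 = 92.2969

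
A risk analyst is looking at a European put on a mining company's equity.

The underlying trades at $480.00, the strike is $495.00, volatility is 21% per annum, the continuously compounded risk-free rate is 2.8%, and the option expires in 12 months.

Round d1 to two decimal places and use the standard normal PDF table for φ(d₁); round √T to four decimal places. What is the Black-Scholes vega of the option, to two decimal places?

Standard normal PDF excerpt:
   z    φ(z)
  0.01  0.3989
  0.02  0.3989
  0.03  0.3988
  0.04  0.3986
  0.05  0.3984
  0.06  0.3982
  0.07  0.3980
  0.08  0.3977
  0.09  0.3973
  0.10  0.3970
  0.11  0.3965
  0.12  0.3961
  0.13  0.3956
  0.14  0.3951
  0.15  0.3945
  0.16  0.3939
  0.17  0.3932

σ√T = 0.21·√1 = 0.2100
ln(S/K) + (r + σ²/2)T = ln(480/495) + (0.028 + 0.21²/2)·1 = -0.0308 + 0.0500 = 0.0193
d₁ = 0.0193 / 0.2100 = 0.0918 → 0.09
√T = √1 = 1.0000
φ(d₁) = φ(0.09) = 0.3973
vega = S·φ(d₁)·√T = 480·0.3973·1.0000 = 190.7040
(The call has the same vega.)

190.70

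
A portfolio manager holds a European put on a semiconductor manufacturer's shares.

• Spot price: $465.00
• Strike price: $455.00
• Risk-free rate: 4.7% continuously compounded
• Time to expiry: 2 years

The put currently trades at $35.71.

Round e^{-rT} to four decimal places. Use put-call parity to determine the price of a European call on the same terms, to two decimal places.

exp(−rT) = exp(−0.047·2) = 0.9103
Put-call parity: C − P = S − K·e^(−rT) = 465 − 455·0.9103 = 465 − 414.1865 = 50.8135
C = P + (C − P) = 35.71 + (50.8135) = 86.5235

$86.52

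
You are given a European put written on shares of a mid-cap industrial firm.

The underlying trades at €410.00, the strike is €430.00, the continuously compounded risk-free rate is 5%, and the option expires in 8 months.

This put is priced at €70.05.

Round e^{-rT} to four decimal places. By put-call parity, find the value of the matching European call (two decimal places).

exp(−rT) = exp(−0.05·0.6667) = 0.9672
Put-call parity: C − P = S − K·e^(−rT) = 410 − 430·0.9672 = 410 − 415.8960 = -5.8960
C = P + (C − P) = 70.05 + (-5.8960) = 64.1540

€64.15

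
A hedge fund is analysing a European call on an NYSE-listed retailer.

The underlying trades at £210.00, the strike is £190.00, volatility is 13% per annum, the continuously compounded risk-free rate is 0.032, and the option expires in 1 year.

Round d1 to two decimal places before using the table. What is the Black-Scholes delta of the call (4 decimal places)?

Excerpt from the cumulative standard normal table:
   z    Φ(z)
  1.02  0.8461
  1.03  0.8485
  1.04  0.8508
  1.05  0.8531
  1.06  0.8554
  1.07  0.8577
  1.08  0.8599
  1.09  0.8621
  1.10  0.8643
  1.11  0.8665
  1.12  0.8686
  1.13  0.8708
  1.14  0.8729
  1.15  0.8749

σ√T = 0.13·√1 = 0.1300
d₁ = [ln(210/190) + (0.032 + 0.13²/2)·1] / 0.1300 = [0.1001 + 0.0404] / 0.1300 = 1.0810 which rounds to 1.08
N(d₁) = N(1.08) = 0.8599
Δ_call = N(d₁) = 0.8599

0.8599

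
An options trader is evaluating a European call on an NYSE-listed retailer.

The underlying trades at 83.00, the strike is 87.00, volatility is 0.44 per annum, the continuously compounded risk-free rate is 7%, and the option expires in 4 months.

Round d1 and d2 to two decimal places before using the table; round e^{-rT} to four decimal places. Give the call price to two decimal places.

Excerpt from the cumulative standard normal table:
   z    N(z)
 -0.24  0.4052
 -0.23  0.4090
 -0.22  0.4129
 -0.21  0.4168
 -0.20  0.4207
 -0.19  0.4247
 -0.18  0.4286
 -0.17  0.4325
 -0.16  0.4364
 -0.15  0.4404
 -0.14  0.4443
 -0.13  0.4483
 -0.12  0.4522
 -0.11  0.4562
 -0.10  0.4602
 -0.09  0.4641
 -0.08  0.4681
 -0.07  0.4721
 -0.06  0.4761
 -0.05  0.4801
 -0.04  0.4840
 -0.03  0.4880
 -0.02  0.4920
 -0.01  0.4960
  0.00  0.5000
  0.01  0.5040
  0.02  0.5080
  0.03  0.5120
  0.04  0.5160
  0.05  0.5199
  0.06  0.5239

σ√T = 0.44 × 0.5774 = 0.2540
d₁ = [ln(83/87) + (0.07 + 0.44²/2)·0.3333] / 0.2540 = [-0.0471 + 0.0556] / 0.2540 = 0.0336 ≈ 0.03
d₂ = d₁ − σ√T = 0.0336 − 0.2540 = -0.2204 ≈ -0.22
exp(−rT) = exp(−0.07·0.3333) = 0.9769
C = 83·N(0.03) − 87·0.9769·N(-0.22) = 83·0.5120 − 87·0.9769·0.4129 = 42.4960 − 35.0925 = 7.4035

7.40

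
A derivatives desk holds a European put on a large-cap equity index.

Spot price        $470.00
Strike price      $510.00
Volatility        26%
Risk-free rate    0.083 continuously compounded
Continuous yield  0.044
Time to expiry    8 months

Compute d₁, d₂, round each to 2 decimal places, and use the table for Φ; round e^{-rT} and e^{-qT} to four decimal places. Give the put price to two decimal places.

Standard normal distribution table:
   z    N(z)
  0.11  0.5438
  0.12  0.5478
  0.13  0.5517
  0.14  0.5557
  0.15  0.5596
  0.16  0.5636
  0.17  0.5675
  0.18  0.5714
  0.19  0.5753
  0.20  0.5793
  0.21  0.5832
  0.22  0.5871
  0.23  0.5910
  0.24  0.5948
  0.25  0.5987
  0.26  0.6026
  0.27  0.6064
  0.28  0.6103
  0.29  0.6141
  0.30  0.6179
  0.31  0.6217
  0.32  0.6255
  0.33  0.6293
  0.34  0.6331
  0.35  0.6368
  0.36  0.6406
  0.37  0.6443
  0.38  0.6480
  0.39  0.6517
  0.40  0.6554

$53.68

σ√T = 0.26·√0.6667 = 0.2123
d₁ = [ln(470/510) + (0.083 − 0.044 + 0.26²/2)·0.6667] / 0.2123 = [-0.0817 + 0.0485] / 0.2123 = -0.1561 ≈ -0.16
d₂ = d₁ − σ√T = -0.1561 − 0.2123 = -0.3684 ≈ -0.37
e^(−qT) = e^(−0.044·0.6667) = 0.9711;  e^(−rT) = e^(−0.083·0.6667) = 0.9462
N(−d₂) = N(0.37) = 0.6443;  N(−d₁) = N(0.16) = 0.5636
P = 510·0.9462·0.6443 − 470·0.9711·0.5636 = 310.9147 − 257.2366 = 53.6781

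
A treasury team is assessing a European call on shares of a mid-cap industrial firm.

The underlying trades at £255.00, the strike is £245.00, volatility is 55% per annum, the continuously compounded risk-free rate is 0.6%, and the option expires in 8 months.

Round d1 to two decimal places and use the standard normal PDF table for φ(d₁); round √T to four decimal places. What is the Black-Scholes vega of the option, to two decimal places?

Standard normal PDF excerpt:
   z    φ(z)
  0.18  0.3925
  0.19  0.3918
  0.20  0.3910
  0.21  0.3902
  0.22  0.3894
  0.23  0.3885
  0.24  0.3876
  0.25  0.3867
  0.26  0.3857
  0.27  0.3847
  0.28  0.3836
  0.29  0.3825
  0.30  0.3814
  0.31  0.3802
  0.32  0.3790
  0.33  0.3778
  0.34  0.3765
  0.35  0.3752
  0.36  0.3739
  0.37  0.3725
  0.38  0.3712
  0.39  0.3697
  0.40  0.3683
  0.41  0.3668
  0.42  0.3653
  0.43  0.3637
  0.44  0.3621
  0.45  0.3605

78.91

σ√T = 0.55·√0.6667 = 0.4491
d₁ = [ln(255/245) + (0.006 + 0.55²/2)·0.6667] / 0.4491 = [0.0400 + 0.1048] / 0.4491 = 0.3225 which rounds to 0.32
√T = √0.6667 = 0.8165
φ(d₁) = φ(0.32) = 0.3790
vega = S·φ(d₁)·√T = 255·0.3790·0.8165 = 78.9106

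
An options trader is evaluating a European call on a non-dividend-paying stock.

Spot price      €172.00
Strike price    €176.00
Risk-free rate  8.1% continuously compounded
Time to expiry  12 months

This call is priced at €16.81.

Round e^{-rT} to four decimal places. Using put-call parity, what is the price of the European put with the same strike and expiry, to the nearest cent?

e^(−rT) = e^(−0.081·1) = 0.9222
Put-call parity: C − P = S − K·e^(−rT) = 172 − 176·0.9222 = 172 − 162.3072 = 9.6928
P = C − (C − P) = 16.81 − (9.6928) = 7.1172

€7.12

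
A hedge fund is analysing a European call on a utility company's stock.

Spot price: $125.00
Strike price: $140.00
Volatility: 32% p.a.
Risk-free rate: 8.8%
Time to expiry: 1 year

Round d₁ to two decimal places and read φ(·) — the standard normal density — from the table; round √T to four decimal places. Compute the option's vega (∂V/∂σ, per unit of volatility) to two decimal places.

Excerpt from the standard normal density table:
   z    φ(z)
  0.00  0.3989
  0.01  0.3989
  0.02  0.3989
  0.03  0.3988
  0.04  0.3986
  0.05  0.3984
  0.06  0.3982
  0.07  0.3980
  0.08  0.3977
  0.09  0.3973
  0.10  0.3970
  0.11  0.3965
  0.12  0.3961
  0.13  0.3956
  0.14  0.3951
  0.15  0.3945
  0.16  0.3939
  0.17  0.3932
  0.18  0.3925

49.71

σ√T = 0.32·√1 = 0.3200
d₁ = [ln(125/140) + (0.088 + ½·0.32²)·1] / (σ√T) = (-0.1133 + 0.1392) / 0.3200 = 0.0808 ⇒ 0.08
√T = √1 = 1.0000
φ(d₁) = φ(0.08) = 0.3977
vega = S·φ(d₁)·√T = 125·0.3977·1.0000 = 49.7125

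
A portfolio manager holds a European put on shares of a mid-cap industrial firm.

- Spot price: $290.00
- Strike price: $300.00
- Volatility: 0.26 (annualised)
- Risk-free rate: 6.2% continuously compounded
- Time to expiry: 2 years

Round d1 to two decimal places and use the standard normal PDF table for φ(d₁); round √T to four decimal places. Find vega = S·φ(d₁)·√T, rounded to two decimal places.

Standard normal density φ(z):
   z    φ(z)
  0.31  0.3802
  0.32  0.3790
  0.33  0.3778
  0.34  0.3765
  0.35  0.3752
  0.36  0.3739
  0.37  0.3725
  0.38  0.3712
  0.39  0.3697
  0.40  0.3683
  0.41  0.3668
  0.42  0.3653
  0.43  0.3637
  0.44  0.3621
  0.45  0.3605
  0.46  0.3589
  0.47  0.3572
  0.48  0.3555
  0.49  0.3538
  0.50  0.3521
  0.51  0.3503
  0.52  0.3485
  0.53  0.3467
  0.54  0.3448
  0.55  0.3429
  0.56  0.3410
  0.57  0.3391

149.16

σ√T = 0.26 × 1.4142 = 0.3677
d₁ = [ln(290/300) + (0.062 + 0.26²/2)·2] / 0.3677 = [-0.0339 + 0.1916] / 0.3677 = 0.4289 ⇒ 0.43
√T = √2 = 1.4142
φ(d₁) = φ(0.43) = 0.3637
vega = S·φ(d₁)·√T = 290·0.3637·1.4142 = 149.1599
(The call has the same vega.)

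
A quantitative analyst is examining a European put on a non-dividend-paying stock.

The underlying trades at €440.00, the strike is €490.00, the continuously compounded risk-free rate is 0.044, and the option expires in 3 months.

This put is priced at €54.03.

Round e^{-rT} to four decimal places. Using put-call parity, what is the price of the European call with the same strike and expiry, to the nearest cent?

exp(−rT) = exp(−0.044·0.25) = 0.9891
Put-call parity: C − P = S − K·e^(−rT) = 440 − 490·0.9891 = 440 − 484.6590 = -44.6590
C = P + (C − P) = 54.03 + (-44.6590) = 9.3710

€9.37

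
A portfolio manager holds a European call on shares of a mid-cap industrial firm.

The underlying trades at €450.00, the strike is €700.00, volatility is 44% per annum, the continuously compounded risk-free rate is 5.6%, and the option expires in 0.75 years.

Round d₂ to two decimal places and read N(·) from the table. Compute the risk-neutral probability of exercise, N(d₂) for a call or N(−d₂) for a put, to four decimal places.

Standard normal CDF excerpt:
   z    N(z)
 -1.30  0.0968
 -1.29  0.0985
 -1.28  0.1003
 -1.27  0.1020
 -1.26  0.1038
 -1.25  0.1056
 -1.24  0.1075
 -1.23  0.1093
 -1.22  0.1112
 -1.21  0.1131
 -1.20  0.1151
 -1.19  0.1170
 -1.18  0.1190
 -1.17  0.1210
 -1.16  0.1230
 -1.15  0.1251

0.1075

σ√T = 0.44 × 0.8660 = 0.3811
d₁ = [ln(450/700) + (0.056 + 0.44²/2)·0.75] / 0.3811 = [-0.4418 + 0.1146] / 0.3811 = -0.8588 ⇒ -0.86
d₂ = d₁ − σ√T = -0.8588 − 0.3811 = -1.2398 ⇒ -1.24
Pr(exercise) under Q = N(d₂) = 0.1075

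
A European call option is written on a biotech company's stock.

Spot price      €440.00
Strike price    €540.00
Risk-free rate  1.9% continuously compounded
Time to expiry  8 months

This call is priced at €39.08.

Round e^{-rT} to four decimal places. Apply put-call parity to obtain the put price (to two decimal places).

€132.28

e^(−rT) = e^(−0.019·0.6667) = 0.9874
Put-call parity: C − P = S − K·e^(−rT) = 440 − 540·0.9874 = 440 − 533.1960 = -93.1960
P = C − (C − P) = 39.08 − (-93.1960) = 132.2760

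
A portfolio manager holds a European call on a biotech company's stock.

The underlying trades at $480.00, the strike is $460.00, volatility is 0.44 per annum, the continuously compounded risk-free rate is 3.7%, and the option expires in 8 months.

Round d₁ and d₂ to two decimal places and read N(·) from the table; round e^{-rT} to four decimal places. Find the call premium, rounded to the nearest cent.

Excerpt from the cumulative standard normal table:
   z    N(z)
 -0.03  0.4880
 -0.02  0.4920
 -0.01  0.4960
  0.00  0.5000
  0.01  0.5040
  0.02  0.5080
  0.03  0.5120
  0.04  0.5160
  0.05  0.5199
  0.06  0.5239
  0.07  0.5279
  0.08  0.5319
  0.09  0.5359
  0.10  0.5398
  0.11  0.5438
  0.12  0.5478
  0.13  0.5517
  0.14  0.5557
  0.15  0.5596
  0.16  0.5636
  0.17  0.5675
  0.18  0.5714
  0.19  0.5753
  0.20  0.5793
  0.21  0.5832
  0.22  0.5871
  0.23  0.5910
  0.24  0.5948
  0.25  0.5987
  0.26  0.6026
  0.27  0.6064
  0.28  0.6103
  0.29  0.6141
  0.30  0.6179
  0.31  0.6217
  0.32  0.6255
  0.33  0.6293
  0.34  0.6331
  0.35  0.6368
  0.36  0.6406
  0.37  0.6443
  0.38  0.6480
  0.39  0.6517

σ√T = 0.44 × 0.8165 = 0.3593
d₁ = [ln(480/460) + (0.037 + 0.44²/2)·0.6667] / 0.3593 = [0.0426 + 0.0892] / 0.3593 = 0.3668 ⇒ 0.37
d₂ = d₁ − σ√T = 0.3668 − 0.3593 = 0.0075 ⇒ 0.01
exp(−rT) = exp(−0.037·0.6667) = 0.9756
N(d₁) = N(0.37) = 0.6443;  N(d₂) = N(0.01) = 0.5040
C = 480·0.6443 − 460·0.9756·0.5040 = 309.2640 − 226.1831 = 83.0809

$83.08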